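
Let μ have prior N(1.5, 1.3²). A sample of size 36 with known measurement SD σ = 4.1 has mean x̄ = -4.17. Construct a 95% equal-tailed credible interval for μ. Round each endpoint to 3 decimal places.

Posterior precision = 1/1.3² + 36/4.1² = 0.5917 + 2.1416 = 2.7333, so posterior SD = 0.6049.
Posterior mean = (1.5/1.3² + 36·-4.17/4.1²) / 2.7333 = -2.9425.
Interval: -2.9425 ± 1.960 × 0.6049 → [-4.128, -1.757].

[-4.128, -1.757]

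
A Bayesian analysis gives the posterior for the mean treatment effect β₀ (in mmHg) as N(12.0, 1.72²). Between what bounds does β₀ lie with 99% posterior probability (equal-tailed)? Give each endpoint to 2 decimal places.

[7.57, 16.43]

The posterior is symmetric, so the 99% equal-tailed interval is β₀ = 12.0 ± z·1.72 with z = 2.576.
Half-width: 2.576 × 1.72 = 4.43.
12.0 − 4.43 = 7.57; 12.0 + 4.43 = 16.43.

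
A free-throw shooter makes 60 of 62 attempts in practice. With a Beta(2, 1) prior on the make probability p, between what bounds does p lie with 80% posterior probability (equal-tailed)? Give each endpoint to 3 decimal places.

Posterior: Beta(2+60, 1+2) = Beta(62, 3).
Equal-tailed 80% interval: the 0.1 and 0.9 quantiles of Beta(62, 3).
Posterior mean ≈ 0.954, SD ≈ 0.026; a Normal approximation gives roughly [0.921, 0.987].
Exact: F⁻¹(0.1) = 0.919; F⁻¹(0.9) = 0.983.

[0.919, 0.983]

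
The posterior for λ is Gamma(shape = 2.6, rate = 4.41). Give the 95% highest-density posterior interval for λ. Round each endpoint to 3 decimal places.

The posterior is unimodal and skewed, so the HPD interval has equal density at both endpoints and is the shortest 95% interval.
Solving f(0.040) = f(1.306) with F(1.306) − F(0.040) = 0.95 gives [0.040, 1.306].
For comparison, the equal-tailed interval is [0.103, 1.492]; the HPD is narrower and shifted toward the mode.

[0.040, 1.306]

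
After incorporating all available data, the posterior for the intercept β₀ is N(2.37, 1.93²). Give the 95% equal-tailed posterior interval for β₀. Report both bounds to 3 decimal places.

[-1.413, 6.153]

The posterior is symmetric, so the 95% equal-tailed interval is β₀ = 2.37 ± z·1.93 with z = 1.960.
Half-width: 1.960 × 1.93 = 3.783.
2.37 − 3.783 = -1.413; 2.37 + 3.783 = 6.153.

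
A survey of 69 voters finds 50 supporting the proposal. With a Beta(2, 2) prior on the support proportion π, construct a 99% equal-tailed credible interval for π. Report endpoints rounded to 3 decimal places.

[0.568, 0.835]

Posterior: Beta(2+50, 2+19) = Beta(52, 21).
Equal-tailed 99% interval: the 0.005 and 0.995 quantiles of Beta(52, 21).
Posterior mean ≈ 0.712, SD ≈ 0.053; a Normal approximation gives roughly [0.577, 0.848].
Exact: F⁻¹(0.005) = 0.568; F⁻¹(0.995) = 0.835.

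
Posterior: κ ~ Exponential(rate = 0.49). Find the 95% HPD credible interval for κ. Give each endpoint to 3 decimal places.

[0.000, 6.114]

The exponential density is strictly decreasing on [0, ∞), so the HPD interval is anchored at 0: [0, q] with P(κ ≤ q) = 0.95.
q = −ln(1 − 0.95) / 0.49 = 2.9957 / 0.49 = 6.114.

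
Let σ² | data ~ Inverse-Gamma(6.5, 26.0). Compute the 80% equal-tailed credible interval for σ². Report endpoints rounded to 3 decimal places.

[2.625, 7.385]

Inverse-Gamma(6.5, 26.0) quantiles: F⁻¹(0.1) and F⁻¹(0.9).
Equivalently, 1/σ² ~ Gamma(6.5, rate = 26.0); invert its 0.9 and 0.1 quantiles.
Posterior mean ≈ 4.727, SD ≈ 2.228; a Normal approximation gives roughly [1.871, 7.583].
Exact: lower = 2.625; upper = 7.385.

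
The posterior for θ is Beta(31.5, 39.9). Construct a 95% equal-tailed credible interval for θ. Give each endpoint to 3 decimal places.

[0.329, 0.557]

Posterior: Beta(31.5, 39.9).
Equal-tailed 95% interval: the 0.025 and 0.975 quantiles of Beta(31.5, 39.9).
Posterior mean ≈ 0.441, SD ≈ 0.058; a Normal approximation gives roughly [0.327, 0.556].
Exact: F⁻¹(0.025) = 0.329; F⁻¹(0.975) = 0.557.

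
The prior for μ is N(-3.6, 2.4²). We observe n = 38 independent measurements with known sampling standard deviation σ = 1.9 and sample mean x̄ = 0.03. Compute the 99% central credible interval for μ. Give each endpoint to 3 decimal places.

[-0.816, 0.759]

Posterior precision = 1/2.4² + 38/1.9² = 0.1736 + 10.5263 = 10.6999, so posterior SD = 0.3057.
Posterior mean = (-3.6/2.4² + 38·0.03/1.9²) / 10.6999 = -0.0289.
Interval: -0.0289 ± 2.576 × 0.3057 → [-0.816, 0.759].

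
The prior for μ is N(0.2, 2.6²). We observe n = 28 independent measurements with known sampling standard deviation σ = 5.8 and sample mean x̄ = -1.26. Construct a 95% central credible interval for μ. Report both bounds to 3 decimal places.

[-3.019, 0.940]

Posterior precision = 1/2.6² + 28/5.8² = 0.1479 + 0.8323 = 0.9803, so posterior SD = 1.0100.
Posterior mean = (0.2/2.6² + 28·-1.26/5.8²) / 0.9803 = -1.0397.
Interval: -1.0397 ± 1.960 × 1.0100 → [-3.019, 0.940].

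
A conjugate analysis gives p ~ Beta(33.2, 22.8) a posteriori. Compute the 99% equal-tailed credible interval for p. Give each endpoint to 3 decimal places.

Posterior: Beta(33.2, 22.8).
Equal-tailed 99% interval: the 0.005 and 0.995 quantiles of Beta(33.2, 22.8).
Posterior mean ≈ 0.593, SD ≈ 0.065; a Normal approximation gives roughly [0.425, 0.760].
Exact: F⁻¹(0.005) = 0.422; F⁻¹(0.995) = 0.752.

[0.422, 0.752]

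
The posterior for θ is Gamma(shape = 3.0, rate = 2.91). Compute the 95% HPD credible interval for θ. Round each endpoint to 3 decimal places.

The posterior is unimodal and skewed, so the HPD interval has equal density at both endpoints and is the shortest 95% interval.
Solving f(0.104) = f(2.200) with F(2.200) − F(0.104) = 0.95 gives [0.104, 2.200].
For comparison, the equal-tailed interval is [0.213, 2.483]; the HPD is narrower and shifted toward the mode.

[0.104, 2.200]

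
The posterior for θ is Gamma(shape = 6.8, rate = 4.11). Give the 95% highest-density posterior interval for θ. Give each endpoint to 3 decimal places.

The posterior is unimodal and skewed, so the HPD interval has equal density at both endpoints and is the shortest 95% interval.
Solving f(0.542) = f(2.916) with F(2.916) − F(0.542) = 0.95 gives [0.542, 2.916].
For comparison, the equal-tailed interval is [0.654, 3.110]; the HPD is narrower and shifted toward the mode.

[0.542, 2.916]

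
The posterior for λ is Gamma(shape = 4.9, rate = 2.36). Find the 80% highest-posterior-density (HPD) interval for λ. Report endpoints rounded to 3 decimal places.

[0.785, 3.002]

The posterior is unimodal and skewed, so the HPD interval has equal density at both endpoints and is the shortest 80% interval.
Solving f(0.785) = f(3.002) with F(3.002) − F(0.785) = 0.80 gives [0.785, 3.002].
For comparison, the equal-tailed interval is [1.001, 3.332]; the HPD is narrower and shifted toward the mode.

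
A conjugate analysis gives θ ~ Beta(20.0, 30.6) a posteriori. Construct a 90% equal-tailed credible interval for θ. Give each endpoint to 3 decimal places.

[0.286, 0.510]

Posterior: Beta(20.0, 30.6).
Equal-tailed 90% interval: the 0.05 and 0.95 quantiles of Beta(20.0, 30.6).
Posterior mean ≈ 0.395, SD ≈ 0.068; a Normal approximation gives roughly [0.283, 0.507].
Exact: F⁻¹(0.05) = 0.286; F⁻¹(0.95) = 0.510.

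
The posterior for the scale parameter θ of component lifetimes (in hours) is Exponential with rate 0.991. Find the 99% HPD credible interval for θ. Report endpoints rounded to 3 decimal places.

The exponential density is strictly decreasing on [0, ∞), so the HPD interval is anchored at 0: [0, q] with P(θ ≤ q) = 0.99.
q = −ln(1 − 0.99) / 0.991 = 4.6052 / 0.991 = 4.647.

[0.000, 4.647]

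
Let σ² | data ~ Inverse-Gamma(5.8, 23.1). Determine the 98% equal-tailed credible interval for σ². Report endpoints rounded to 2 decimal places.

Inverse-Gamma(5.8, 23.1) quantiles: F⁻¹(0.01) and F⁻¹(0.99).
Equivalently, 1/σ² ~ Gamma(5.8, rate = 23.1); invert its 0.99 and 0.01 quantiles.
Posterior mean ≈ 4.81, SD ≈ 2.47; a Normal approximation gives roughly [-0.93, 10.56].
Exact: lower = 1.80; upper = 13.74.

[1.80, 13.74]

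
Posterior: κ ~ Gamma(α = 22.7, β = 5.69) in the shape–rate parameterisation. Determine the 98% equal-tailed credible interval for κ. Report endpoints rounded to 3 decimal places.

Posterior: Gamma(shape 22.7, rate 5.69).
Equal-tailed 98% interval: Gamma(22.7, 5.69) quantiles at 0.01 and 0.99.
Posterior mean ≈ 3.989, SD ≈ 0.837; a Normal approximation gives roughly [2.042, 5.937].
Exact: lower = 2.303; upper = 6.191.

[2.303, 6.191]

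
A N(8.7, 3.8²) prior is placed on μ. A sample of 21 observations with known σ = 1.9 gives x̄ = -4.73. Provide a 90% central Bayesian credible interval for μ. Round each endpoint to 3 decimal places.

[-5.250, -3.894]

Posterior precision = 1/3.8² + 21/1.9² = 0.0693 + 5.8172 = 5.8864, so posterior SD = 0.4122.
Posterior mean = (8.7/3.8² + 21·-4.73/1.9²) / 5.8864 = -4.5720.
Interval: -4.5720 ± 1.645 × 0.4122 → [-5.250, -3.894].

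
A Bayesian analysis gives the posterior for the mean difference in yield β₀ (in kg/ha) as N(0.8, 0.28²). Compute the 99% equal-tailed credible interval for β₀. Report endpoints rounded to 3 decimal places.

The posterior is symmetric, so the 99% equal-tailed interval is β₀ = 0.8 ± z·0.28 with z = 2.576.
Half-width: 2.576 × 0.28 = 0.721.
0.8 − 0.721 = 0.079; 0.8 + 0.721 = 1.521.

[0.079, 1.521]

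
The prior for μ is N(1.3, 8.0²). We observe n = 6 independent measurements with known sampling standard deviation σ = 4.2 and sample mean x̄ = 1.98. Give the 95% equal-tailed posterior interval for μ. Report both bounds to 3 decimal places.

Posterior precision = 1/8.0² + 6/4.2² = 0.0156 + 0.3401 = 0.3558, so posterior SD = 1.6766.
Posterior mean = (1.3/8.0² + 6·1.98/4.2²) / 0.3558 = 1.9501.
Interval: 1.9501 ± 1.960 × 1.6766 → [-1.336, 5.236].

[-1.336, 5.236]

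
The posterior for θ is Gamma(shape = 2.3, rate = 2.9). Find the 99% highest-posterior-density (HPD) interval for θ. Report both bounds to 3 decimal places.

[0.010, 2.483]

The posterior is unimodal and skewed, so the HPD interval has equal density at both endpoints and is the shortest 99% interval.
Solving f(0.010) = f(2.483) with F(2.483) − F(0.010) = 0.99 gives [0.010, 2.483].
For comparison, the equal-tailed interval is [0.056, 2.760]; the HPD is narrower and shifted toward the mode.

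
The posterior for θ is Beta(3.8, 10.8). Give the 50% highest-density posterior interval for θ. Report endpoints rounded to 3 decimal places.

The posterior is unimodal and skewed, so the HPD interval has equal density at both endpoints and is the shortest 50% interval.
Solving f(0.153) = f(0.303) with F(0.303) − F(0.153) = 0.50 gives [0.153, 0.303].
For comparison, the equal-tailed interval is [0.178, 0.331]; the HPD is narrower and shifted toward the mode.

[0.153, 0.303]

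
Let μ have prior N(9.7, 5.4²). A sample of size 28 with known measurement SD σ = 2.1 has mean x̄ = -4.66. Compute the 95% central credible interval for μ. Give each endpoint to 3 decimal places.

[-5.359, -3.807]

Posterior precision = 1/5.4² + 28/2.1² = 0.0343 + 6.3492 = 6.3835, so posterior SD = 0.3958.
Posterior mean = (9.7/5.4² + 28·-4.66/2.1²) / 6.3835 = -4.5829.
Interval: -4.5829 ± 1.960 × 0.3958 → [-5.359, -3.807].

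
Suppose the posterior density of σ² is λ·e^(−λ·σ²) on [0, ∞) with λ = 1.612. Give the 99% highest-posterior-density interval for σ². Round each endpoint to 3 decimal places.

[0.000, 2.857]

The exponential density is strictly decreasing on [0, ∞), so the HPD interval is anchored at 0: [0, q] with P(σ² ≤ q) = 0.99.
q = −ln(1 − 0.99) / 1.612 = 4.6052 / 1.612 = 2.857.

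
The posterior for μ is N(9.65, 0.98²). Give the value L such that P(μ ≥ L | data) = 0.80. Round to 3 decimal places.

8.825

Need L with P(μ ≥ L) = 0.80: L = 9.65 − z_{0.2}·0.98.
z = 0.842; L = 9.65 − 0.842 × 0.98 = 8.825.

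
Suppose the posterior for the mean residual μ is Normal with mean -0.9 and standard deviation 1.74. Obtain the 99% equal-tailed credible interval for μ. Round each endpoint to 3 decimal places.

The posterior is symmetric, so the 99% equal-tailed interval is μ = -0.9 ± z·1.74 with z = 2.576.
Half-width: 2.576 × 1.74 = 4.482.
-0.9 − 4.482 = -5.382; -0.9 + 4.482 = 3.582.

[-5.382, 3.582]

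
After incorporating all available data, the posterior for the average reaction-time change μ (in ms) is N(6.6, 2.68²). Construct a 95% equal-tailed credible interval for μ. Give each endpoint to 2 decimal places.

The posterior is symmetric, so the 95% equal-tailed interval is μ = 6.6 ± z·2.68 with z = 1.960.
Half-width: 1.960 × 2.68 = 5.25.
6.6 − 5.25 = 1.35; 6.6 + 5.25 = 11.85.

[1.35, 11.85]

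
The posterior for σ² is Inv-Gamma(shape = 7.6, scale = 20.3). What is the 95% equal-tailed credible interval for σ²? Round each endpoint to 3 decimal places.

[1.462, 6.353]

Inverse-Gamma(7.6, 20.3) quantiles: F⁻¹(0.025) and F⁻¹(0.975).
Equivalently, 1/σ² ~ Gamma(7.6, rate = 20.3); invert its 0.975 and 0.025 quantiles.
Posterior mean ≈ 3.076, SD ≈ 1.300; a Normal approximation gives roughly [0.528, 5.623].
Exact: lower = 1.462; upper = 6.353.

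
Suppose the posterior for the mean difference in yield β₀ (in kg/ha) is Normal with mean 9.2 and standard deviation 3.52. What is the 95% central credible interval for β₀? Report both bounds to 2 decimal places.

The posterior is symmetric, so the 95% equal-tailed interval is β₀ = 9.2 ± z·3.52 with z = 1.960.
Half-width: 1.960 × 3.52 = 6.90.
9.2 − 6.90 = 2.30; 9.2 + 6.90 = 16.10.

[2.30, 16.10]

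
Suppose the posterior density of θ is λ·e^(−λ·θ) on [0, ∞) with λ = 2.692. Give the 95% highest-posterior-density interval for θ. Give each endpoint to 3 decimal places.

The exponential density is strictly decreasing on [0, ∞), so the HPD interval is anchored at 0: [0, q] with P(θ ≤ q) = 0.95.
q = −ln(1 − 0.95) / 2.692 = 2.9957 / 2.692 = 1.113.

[0.000, 1.113]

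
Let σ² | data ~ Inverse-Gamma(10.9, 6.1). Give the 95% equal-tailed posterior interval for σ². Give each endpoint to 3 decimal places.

[0.334, 1.125]

Inverse-Gamma(10.9, 6.1) quantiles: F⁻¹(0.025) and F⁻¹(0.975).
Equivalently, 1/σ² ~ Gamma(10.9, rate = 6.1); invert its 0.975 and 0.025 quantiles.
Posterior mean ≈ 0.616, SD ≈ 0.207; a Normal approximation gives roughly [0.211, 1.021].
Exact: lower = 0.334; upper = 1.125.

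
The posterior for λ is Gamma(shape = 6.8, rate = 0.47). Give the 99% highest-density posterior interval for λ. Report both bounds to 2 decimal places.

[3.29, 30.94]

The posterior is unimodal and skewed, so the HPD interval has equal density at both endpoints and is the shortest 99% interval.
Solving f(3.29) = f(30.94) with F(30.94) − F(3.29) = 0.99 gives [3.29, 30.94].
For comparison, the equal-tailed interval is [4.12, 32.68]; the HPD is narrower and shifted toward the mode.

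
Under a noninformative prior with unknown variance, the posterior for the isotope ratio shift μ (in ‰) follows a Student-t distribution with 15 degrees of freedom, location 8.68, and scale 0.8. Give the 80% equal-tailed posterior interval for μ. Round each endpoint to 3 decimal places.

The t_15 distribution is symmetric; the 80% interval is 8.68 ± t·0.8 with t_{0.9,15} = 1.341.
Half-width: 1.341 × 0.8 = 1.072.
8.68 − 1.072 = 7.608; 8.68 + 1.072 = 9.752.

[7.608, 9.752]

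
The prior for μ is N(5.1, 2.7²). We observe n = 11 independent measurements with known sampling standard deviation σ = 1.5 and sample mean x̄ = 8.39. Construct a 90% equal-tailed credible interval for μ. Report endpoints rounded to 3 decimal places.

Posterior precision = 1/2.7² + 11/1.5² = 0.1372 + 4.8889 = 5.0261, so posterior SD = 0.4461.
Posterior mean = (5.1/2.7² + 11·8.39/1.5²) / 5.0261 = 8.3002.
Interval: 8.3002 ± 1.645 × 0.4461 → [7.567, 9.034].

[7.567, 9.034]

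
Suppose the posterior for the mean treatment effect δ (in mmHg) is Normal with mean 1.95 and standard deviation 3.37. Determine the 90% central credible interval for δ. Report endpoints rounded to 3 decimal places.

[-3.593, 7.493]

The posterior is symmetric, so the 90% equal-tailed interval is δ = 1.95 ± z·3.37 with z = 1.645.
Half-width: 1.645 × 3.37 = 5.543.
1.95 − 5.543 = -3.593; 1.95 + 5.543 = 7.493.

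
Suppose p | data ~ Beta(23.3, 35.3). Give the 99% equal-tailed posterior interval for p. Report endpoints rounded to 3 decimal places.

[0.243, 0.565]

Posterior: Beta(23.3, 35.3).
Equal-tailed 99% interval: the 0.005 and 0.995 quantiles of Beta(23.3, 35.3).
Posterior mean ≈ 0.398, SD ≈ 0.063; a Normal approximation gives roughly [0.234, 0.561].
Exact: F⁻¹(0.005) = 0.243; F⁻¹(0.995) = 0.565.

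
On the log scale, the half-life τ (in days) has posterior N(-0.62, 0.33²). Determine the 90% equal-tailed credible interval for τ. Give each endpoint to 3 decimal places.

On the log scale the 90% interval is -0.62 ± 1.645 × 0.33 = [-1.1628, -0.0772].
Exponentiate: [e^-1.1628, e^-0.0772] = [0.313, 0.926].

[0.313, 0.926]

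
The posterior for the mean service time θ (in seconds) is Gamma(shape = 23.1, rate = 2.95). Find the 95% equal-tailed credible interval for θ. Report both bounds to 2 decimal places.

[4.97, 11.33]

Posterior: Gamma(shape 23.1, rate 2.95).
Equal-tailed 95% interval: Gamma(23.1, 2.95) quantiles at 0.025 and 0.975.
Posterior mean ≈ 7.83, SD ≈ 1.63; a Normal approximation gives roughly [4.64, 11.02].
Exact: lower = 4.97; upper = 11.33.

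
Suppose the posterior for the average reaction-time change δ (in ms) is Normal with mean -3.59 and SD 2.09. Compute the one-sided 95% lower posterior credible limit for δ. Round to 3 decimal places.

-7.028

Need L with P(δ ≥ L) = 0.95: L = -3.59 − z_{0.05}·2.09.
z = 1.645; L = -3.59 − 1.645 × 2.09 = -7.028.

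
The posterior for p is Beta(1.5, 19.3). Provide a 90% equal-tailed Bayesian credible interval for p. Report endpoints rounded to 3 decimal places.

[0.009, 0.181]

Posterior: Beta(1.5, 19.3).
Equal-tailed 90% interval: the 0.05 and 0.95 quantiles of Beta(1.5, 19.3).
Posterior mean ≈ 0.072, SD ≈ 0.055; a Normal approximation gives roughly [-0.019, 0.163].
Exact: F⁻¹(0.05) = 0.009; F⁻¹(0.95) = 0.181.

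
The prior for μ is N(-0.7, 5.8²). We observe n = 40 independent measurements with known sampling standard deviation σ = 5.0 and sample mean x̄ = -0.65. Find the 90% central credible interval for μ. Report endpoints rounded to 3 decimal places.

[-1.939, 0.638]

Posterior precision = 1/5.8² + 40/5.0² = 0.0297 + 1.6000 = 1.6297, so posterior SD = 0.7833.
Posterior mean = (-0.7/5.8² + 40·-0.65/5.0²) / 1.6297 = -0.6509.
Interval: -0.6509 ± 1.645 × 0.7833 → [-1.939, 0.638].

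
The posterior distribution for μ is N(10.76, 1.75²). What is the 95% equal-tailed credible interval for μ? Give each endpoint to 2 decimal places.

[7.33, 14.19]

The posterior is symmetric, so the 95% equal-tailed interval is μ = 10.76 ± z·1.75 with z = 1.960.
Half-width: 1.960 × 1.75 = 3.43.
10.76 − 3.43 = 7.33; 10.76 + 3.43 = 14.19.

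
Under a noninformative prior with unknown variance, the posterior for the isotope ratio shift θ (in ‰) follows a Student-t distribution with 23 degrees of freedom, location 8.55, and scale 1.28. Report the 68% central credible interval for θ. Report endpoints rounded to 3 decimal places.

[7.249, 9.851]

The t_23 distribution is symmetric; the 68% interval is 8.55 ± t·1.28 with t_{0.84,23} = 1.016.
Half-width: 1.016 × 1.28 = 1.301.
8.55 − 1.301 = 7.249; 8.55 + 1.301 = 9.851.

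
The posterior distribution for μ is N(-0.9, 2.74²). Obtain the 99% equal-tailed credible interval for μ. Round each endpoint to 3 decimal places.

[-7.958, 6.158]

The posterior is symmetric, so the 99% equal-tailed interval is μ = -0.9 ± z·2.74 with z = 2.576.
Half-width: 2.576 × 2.74 = 7.058.
-0.9 − 7.058 = -7.958; -0.9 + 7.058 = 6.158.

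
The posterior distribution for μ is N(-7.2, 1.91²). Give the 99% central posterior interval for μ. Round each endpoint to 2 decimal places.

The posterior is symmetric, so the 99% equal-tailed interval is μ = -7.2 ± z·1.91 with z = 2.576.
Half-width: 2.576 × 1.91 = 4.92.
-7.2 − 4.92 = -12.12; -7.2 + 4.92 = -2.28.

[-12.12, -2.28]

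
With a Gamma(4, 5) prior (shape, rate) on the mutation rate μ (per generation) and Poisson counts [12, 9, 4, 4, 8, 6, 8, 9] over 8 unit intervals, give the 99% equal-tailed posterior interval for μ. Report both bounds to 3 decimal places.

[3.482, 6.652]

Posterior: Gamma(4+60, 5+8) = Gamma(64, 13) (shape, rate).
Equal-tailed 99% interval: Gamma(64, 13) quantiles at 0.005 and 0.995.
Posterior mean ≈ 4.923, SD ≈ 0.615; a Normal approximation gives roughly [3.338, 6.508].
Exact: lower = 3.482; upper = 6.652.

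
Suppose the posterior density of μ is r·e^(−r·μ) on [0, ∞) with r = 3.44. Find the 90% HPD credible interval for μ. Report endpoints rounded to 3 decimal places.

The exponential density is strictly decreasing on [0, ∞), so the HPD interval is anchored at 0: [0, q] with P(μ ≤ q) = 0.90.
q = −ln(1 − 0.90) / 3.44 = 2.3026 / 3.44 = 0.669.

[0.000, 0.669]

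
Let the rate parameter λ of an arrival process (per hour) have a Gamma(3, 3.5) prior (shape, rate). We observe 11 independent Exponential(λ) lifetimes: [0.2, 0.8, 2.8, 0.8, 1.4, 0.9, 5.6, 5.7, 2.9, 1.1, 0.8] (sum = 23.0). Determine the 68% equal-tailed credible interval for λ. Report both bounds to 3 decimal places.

Posterior: Gamma(3+11, 3.5+23.0) = Gamma(14, 26.5) (shape, rate).
Equal-tailed 68% interval: Gamma(14, 26.5) quantiles at 0.16 and 0.84.
Posterior mean ≈ 0.528, SD ≈ 0.141; a Normal approximation gives roughly [0.388, 0.669].
Exact: lower = 0.389; upper = 0.667.

[0.389, 0.667]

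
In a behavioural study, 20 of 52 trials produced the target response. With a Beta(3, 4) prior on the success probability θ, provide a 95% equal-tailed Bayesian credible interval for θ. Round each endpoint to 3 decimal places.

[0.270, 0.516]

Posterior: Beta(3+20, 4+32) = Beta(23, 36).
Equal-tailed 95% interval: the 0.025 and 0.975 quantiles of Beta(23, 36).
Posterior mean ≈ 0.390, SD ≈ 0.063; a Normal approximation gives roughly [0.266, 0.513].
Exact: F⁻¹(0.025) = 0.270; F⁻¹(0.975) = 0.516.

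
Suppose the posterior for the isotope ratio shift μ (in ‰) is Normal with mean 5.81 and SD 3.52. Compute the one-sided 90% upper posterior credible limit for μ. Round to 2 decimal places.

10.32

Need U with P(μ ≤ U) = 0.90: U = 5.81 + z_{0.1}·3.52.
z = 1.282; U = 5.81 + 1.282 × 3.52 = 10.32.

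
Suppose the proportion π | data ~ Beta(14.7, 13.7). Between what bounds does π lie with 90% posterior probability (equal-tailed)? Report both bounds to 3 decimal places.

Posterior: Beta(14.7, 13.7).
Equal-tailed 90% interval: the 0.05 and 0.95 quantiles of Beta(14.7, 13.7).
Posterior mean ≈ 0.518, SD ≈ 0.092; a Normal approximation gives roughly [0.366, 0.669].
Exact: F⁻¹(0.05) = 0.365; F⁻¹(0.95) = 0.669.

[0.365, 0.669]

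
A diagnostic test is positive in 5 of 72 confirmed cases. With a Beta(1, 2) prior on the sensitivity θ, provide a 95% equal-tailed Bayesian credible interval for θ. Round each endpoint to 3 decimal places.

Posterior: Beta(1+5, 2+67) = Beta(6, 69).
Equal-tailed 95% interval: the 0.025 and 0.975 quantiles of Beta(6, 69).
Posterior mean ≈ 0.080, SD ≈ 0.031; a Normal approximation gives roughly [0.019, 0.141].
Exact: F⁻¹(0.025) = 0.030; F⁻¹(0.975) = 0.151.

[0.030, 0.151]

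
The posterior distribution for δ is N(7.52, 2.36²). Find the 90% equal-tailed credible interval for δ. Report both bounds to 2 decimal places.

The posterior is symmetric, so the 90% equal-tailed interval is δ = 7.52 ± z·2.36 with z = 1.645.
Half-width: 1.645 × 2.36 = 3.88.
7.52 − 3.88 = 3.64; 7.52 + 3.88 = 11.40.

[3.64, 11.40]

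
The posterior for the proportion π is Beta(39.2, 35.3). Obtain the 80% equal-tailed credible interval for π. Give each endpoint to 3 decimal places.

Posterior: Beta(39.2, 35.3).
Equal-tailed 80% interval: the 0.1 and 0.9 quantiles of Beta(39.2, 35.3).
Posterior mean ≈ 0.526, SD ≈ 0.057; a Normal approximation gives roughly [0.453, 0.600].
Exact: F⁻¹(0.1) = 0.452; F⁻¹(0.9) = 0.600.

[0.452, 0.600]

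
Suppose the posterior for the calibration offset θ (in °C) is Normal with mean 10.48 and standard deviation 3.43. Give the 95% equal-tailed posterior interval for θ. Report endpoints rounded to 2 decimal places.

[3.76, 17.20]

The posterior is symmetric, so the 95% equal-tailed interval is θ = 10.48 ± z·3.43 with z = 1.960.
Half-width: 1.960 × 3.43 = 6.72.
10.48 − 6.72 = 3.76; 10.48 + 6.72 = 17.20.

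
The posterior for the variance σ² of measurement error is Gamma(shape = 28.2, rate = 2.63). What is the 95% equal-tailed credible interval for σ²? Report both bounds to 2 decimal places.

[7.14, 15.03]

Posterior: Gamma(shape 28.2, rate 2.63).
Equal-tailed 95% interval: Gamma(28.2, 2.63) quantiles at 0.025 and 0.975.
Posterior mean ≈ 10.72, SD ≈ 2.02; a Normal approximation gives roughly [6.76, 14.68].
Exact: lower = 7.14; upper = 15.03.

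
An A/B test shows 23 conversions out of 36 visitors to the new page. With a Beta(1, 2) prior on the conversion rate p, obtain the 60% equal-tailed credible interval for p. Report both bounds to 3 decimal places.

Posterior: Beta(1+23, 2+13) = Beta(24, 15).
Equal-tailed 60% interval: the 0.2 and 0.8 quantiles of Beta(24, 15).
Posterior mean ≈ 0.615, SD ≈ 0.077; a Normal approximation gives roughly [0.551, 0.680].
Exact: F⁻¹(0.2) = 0.550; F⁻¹(0.8) = 0.682.

[0.550, 0.682]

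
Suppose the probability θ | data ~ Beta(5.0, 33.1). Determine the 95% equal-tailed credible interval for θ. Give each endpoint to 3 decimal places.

[0.045, 0.254]

Posterior: Beta(5.0, 33.1).
Equal-tailed 95% interval: the 0.025 and 0.975 quantiles of Beta(5.0, 33.1).
Posterior mean ≈ 0.131, SD ≈ 0.054; a Normal approximation gives roughly [0.025, 0.237].
Exact: F⁻¹(0.025) = 0.045; F⁻¹(0.975) = 0.254.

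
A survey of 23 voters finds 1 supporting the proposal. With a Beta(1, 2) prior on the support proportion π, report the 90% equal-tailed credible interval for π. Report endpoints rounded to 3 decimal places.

Posterior: Beta(1+1, 2+22) = Beta(2, 24).
Equal-tailed 90% interval: the 0.05 and 0.95 quantiles of Beta(2, 24).
Posterior mean ≈ 0.077, SD ≈ 0.051; a Normal approximation gives roughly [-0.007, 0.161].
Exact: F⁻¹(0.05) = 0.014; F⁻¹(0.95) = 0.176.

[0.014, 0.176]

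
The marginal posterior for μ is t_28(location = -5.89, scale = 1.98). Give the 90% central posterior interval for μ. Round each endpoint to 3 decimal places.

The t_28 distribution is symmetric; the 90% interval is -5.89 ± t·1.98 with t_{0.95,28} = 1.701.
Half-width: 1.701 × 1.98 = 3.368.
-5.89 − 3.368 = -9.258; -5.89 + 3.368 = -2.522.

[-9.258, -2.522]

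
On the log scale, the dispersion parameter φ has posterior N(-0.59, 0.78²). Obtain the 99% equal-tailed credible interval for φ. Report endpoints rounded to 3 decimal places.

On the log scale the 99% interval is -0.59 ± 2.576 × 0.78 = [-2.5991, 1.4191].
Exponentiate: [e^-2.5991, e^1.4191] = [0.074, 4.134].

[0.074, 4.134]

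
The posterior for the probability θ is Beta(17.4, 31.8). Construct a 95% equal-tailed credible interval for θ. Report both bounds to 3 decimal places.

[0.228, 0.491]

Posterior: Beta(17.4, 31.8).
Equal-tailed 95% interval: the 0.025 and 0.975 quantiles of Beta(17.4, 31.8).
Posterior mean ≈ 0.354, SD ≈ 0.067; a Normal approximation gives roughly [0.221, 0.486].
Exact: F⁻¹(0.025) = 0.228; F⁻¹(0.975) = 0.491.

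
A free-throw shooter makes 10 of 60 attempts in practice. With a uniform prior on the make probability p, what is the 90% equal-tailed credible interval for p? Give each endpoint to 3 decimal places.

Posterior: Beta(1+10, 1+50) = Beta(11, 51).
Equal-tailed 90% interval: the 0.05 and 0.95 quantiles of Beta(11, 51).
Posterior mean ≈ 0.177, SD ≈ 0.048; a Normal approximation gives roughly [0.098, 0.257].
Exact: F⁻¹(0.05) = 0.105; F⁻¹(0.95) = 0.262.

[0.105, 0.262]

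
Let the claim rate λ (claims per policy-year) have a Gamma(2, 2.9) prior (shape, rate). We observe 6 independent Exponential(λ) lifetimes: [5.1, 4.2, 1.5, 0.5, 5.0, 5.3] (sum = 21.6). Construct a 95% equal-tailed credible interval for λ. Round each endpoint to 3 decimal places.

Posterior: Gamma(2+6, 2.9+21.6) = Gamma(8, 24.5) (shape, rate).
Equal-tailed 95% interval: Gamma(8, 24.5) quantiles at 0.025 and 0.975.
Posterior mean ≈ 0.327, SD ≈ 0.115; a Normal approximation gives roughly [0.100, 0.553].
Exact: lower = 0.141; upper = 0.589.

[0.141, 0.589]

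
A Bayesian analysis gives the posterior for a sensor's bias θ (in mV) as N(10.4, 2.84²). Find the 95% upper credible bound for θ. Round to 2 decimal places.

Need U with P(θ ≤ U) = 0.95: U = 10.4 + z_{0.05}·2.84.
z = 1.645; U = 10.4 + 1.645 × 2.84 = 15.07.

15.07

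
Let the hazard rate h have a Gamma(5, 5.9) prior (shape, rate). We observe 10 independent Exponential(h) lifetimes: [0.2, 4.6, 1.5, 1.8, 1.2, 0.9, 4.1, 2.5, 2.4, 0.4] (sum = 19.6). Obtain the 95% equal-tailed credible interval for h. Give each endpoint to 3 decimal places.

[0.329, 0.921]

Posterior: Gamma(5+10, 5.9+19.6) = Gamma(15, 25.5) (shape, rate).
Equal-tailed 95% interval: Gamma(15, 25.5) quantiles at 0.025 and 0.975.
Posterior mean ≈ 0.588, SD ≈ 0.152; a Normal approximation gives roughly [0.291, 0.886].
Exact: lower = 0.329; upper = 0.921.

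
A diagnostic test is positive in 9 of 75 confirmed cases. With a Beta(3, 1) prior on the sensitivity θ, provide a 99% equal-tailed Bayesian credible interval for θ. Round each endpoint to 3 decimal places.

[0.066, 0.270]

Posterior: Beta(3+9, 1+66) = Beta(12, 67).
Equal-tailed 99% interval: the 0.005 and 0.995 quantiles of Beta(12, 67).
Posterior mean ≈ 0.152, SD ≈ 0.040; a Normal approximation gives roughly [0.049, 0.255].
Exact: F⁻¹(0.005) = 0.066; F⁻¹(0.995) = 0.270.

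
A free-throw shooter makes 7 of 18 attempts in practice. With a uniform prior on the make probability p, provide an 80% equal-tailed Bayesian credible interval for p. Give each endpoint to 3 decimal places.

Posterior: Beta(1+7, 1+11) = Beta(8, 12).
Equal-tailed 80% interval: the 0.1 and 0.9 quantiles of Beta(8, 12).
Posterior mean ≈ 0.400, SD ≈ 0.107; a Normal approximation gives roughly [0.263, 0.537].
Exact: F⁻¹(0.1) = 0.263; F⁻¹(0.9) = 0.541.

[0.263, 0.541]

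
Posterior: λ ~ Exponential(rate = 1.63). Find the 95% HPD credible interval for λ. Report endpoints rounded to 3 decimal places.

The exponential density is strictly decreasing on [0, ∞), so the HPD interval is anchored at 0: [0, q] with P(λ ≤ q) = 0.95.
q = −ln(1 − 0.95) / 1.63 = 2.9957 / 1.63 = 1.838.

[0.000, 1.838]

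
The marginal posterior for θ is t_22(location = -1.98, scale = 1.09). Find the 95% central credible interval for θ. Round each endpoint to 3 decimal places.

[-4.241, 0.281]

The t_22 distribution is symmetric; the 95% interval is -1.98 ± t·1.09 with t_{0.975,22} = 2.074.
Half-width: 2.074 × 1.09 = 2.261.
-1.98 − 2.261 = -4.241; -1.98 + 2.261 = 0.281.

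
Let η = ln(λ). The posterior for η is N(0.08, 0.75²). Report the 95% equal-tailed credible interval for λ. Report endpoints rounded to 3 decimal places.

On the log scale the 95% interval is 0.08 ± 1.960 × 0.75 = [-1.3900, 1.5500].
Exponentiate: [e^-1.3900, e^1.5500] = [0.249, 4.711].

[0.249, 4.711]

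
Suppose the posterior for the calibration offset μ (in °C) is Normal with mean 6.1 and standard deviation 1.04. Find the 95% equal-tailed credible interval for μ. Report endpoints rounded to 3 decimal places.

[4.062, 8.138]

The posterior is symmetric, so the 95% equal-tailed interval is μ = 6.1 ± z·1.04 with z = 1.960.
Half-width: 1.960 × 1.04 = 2.038.
6.1 − 2.038 = 4.062; 6.1 + 2.038 = 8.138.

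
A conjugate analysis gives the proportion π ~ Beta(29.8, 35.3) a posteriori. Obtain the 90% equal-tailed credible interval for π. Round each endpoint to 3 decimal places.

[0.358, 0.559]

Posterior: Beta(29.8, 35.3).
Equal-tailed 90% interval: the 0.05 and 0.95 quantiles of Beta(29.8, 35.3).
Posterior mean ≈ 0.458, SD ≈ 0.061; a Normal approximation gives roughly [0.357, 0.559].
Exact: F⁻¹(0.05) = 0.358; F⁻¹(0.95) = 0.559.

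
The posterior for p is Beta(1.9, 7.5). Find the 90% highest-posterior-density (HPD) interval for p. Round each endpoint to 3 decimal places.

[0.013, 0.383]

The posterior is unimodal and skewed, so the HPD interval has equal density at both endpoints and is the shortest 90% interval.
Solving f(0.013) = f(0.383) with F(0.383) − F(0.013) = 0.90 gives [0.013, 0.383].
For comparison, the equal-tailed interval is [0.039, 0.439]; the HPD is narrower and shifted toward the mode.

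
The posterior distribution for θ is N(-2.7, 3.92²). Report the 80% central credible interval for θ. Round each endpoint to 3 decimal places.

The posterior is symmetric, so the 80% equal-tailed interval is θ = -2.7 ± z·3.92 with z = 1.282.
Half-width: 1.282 × 3.92 = 5.024.
-2.7 − 5.024 = -7.724; -2.7 + 5.024 = 2.324.

[-7.724, 2.324]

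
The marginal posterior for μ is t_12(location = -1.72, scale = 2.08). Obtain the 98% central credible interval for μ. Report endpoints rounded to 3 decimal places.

The t_12 distribution is symmetric; the 98% interval is -1.72 ± t·2.08 with t_{0.99,12} = 2.681.
Half-width: 2.681 × 2.08 = 5.576.
-1.72 − 5.576 = -7.296; -1.72 + 5.576 = 3.856.

[-7.296, 3.856]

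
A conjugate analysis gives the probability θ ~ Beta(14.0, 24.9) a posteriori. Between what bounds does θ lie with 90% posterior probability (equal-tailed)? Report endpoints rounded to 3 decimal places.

Posterior: Beta(14.0, 24.9).
Equal-tailed 90% interval: the 0.05 and 0.95 quantiles of Beta(14.0, 24.9).
Posterior mean ≈ 0.360, SD ≈ 0.076; a Normal approximation gives roughly [0.235, 0.485].
Exact: F⁻¹(0.05) = 0.239; F⁻¹(0.95) = 0.489.

[0.239, 0.489]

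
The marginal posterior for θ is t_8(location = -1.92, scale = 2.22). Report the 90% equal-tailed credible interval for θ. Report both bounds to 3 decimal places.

The t_8 distribution is symmetric; the 90% interval is -1.92 ± t·2.22 with t_{0.95,8} = 1.860.
Half-width: 1.860 × 2.22 = 4.128.
-1.92 − 4.128 = -6.048; -1.92 + 4.128 = 2.208.

[-6.048, 2.208]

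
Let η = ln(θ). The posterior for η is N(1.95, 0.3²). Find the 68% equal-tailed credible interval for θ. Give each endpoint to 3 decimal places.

[5.216, 9.472]

On the log scale the 68% interval is 1.95 ± 0.994 × 0.3 = [1.6517, 2.2483].
Exponentiate: [e^1.6517, e^2.2483] = [5.216, 9.472].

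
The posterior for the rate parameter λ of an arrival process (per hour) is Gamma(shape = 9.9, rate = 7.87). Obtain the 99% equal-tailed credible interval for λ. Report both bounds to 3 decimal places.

[0.465, 2.523]

Posterior: Gamma(shape 9.9, rate 7.87).
Equal-tailed 99% interval: Gamma(9.9, 7.87) quantiles at 0.005 and 0.995.
Posterior mean ≈ 1.258, SD ≈ 0.400; a Normal approximation gives roughly [0.228, 2.288].
Exact: lower = 0.465; upper = 2.523.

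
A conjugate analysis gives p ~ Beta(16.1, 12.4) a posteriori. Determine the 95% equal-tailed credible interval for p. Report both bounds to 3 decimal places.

Posterior: Beta(16.1, 12.4).
Equal-tailed 95% interval: the 0.025 and 0.975 quantiles of Beta(16.1, 12.4).
Posterior mean ≈ 0.565, SD ≈ 0.091; a Normal approximation gives roughly [0.386, 0.744].
Exact: F⁻¹(0.025) = 0.383; F⁻¹(0.975) = 0.738.

[0.383, 0.738]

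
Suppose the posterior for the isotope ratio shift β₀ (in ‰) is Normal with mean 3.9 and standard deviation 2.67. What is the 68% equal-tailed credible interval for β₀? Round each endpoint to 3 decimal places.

The posterior is symmetric, so the 68% equal-tailed interval is β₀ = 3.9 ± z·2.67 with z = 0.994.
Half-width: 0.994 × 2.67 = 2.655.
3.9 − 2.655 = 1.245; 3.9 + 2.655 = 6.555.

[1.245, 6.555]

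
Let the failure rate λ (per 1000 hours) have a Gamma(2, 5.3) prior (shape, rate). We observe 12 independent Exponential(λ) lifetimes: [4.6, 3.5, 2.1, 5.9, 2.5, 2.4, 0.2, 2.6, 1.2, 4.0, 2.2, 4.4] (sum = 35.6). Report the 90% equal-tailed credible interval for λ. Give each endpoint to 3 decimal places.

[0.207, 0.505]

Posterior: Gamma(2+12, 5.3+35.6) = Gamma(14, 40.9) (shape, rate).
Equal-tailed 90% interval: Gamma(14, 40.9) quantiles at 0.05 and 0.95.
Posterior mean ≈ 0.342, SD ≈ 0.091; a Normal approximation gives roughly [0.192, 0.493].
Exact: lower = 0.207; upper = 0.505.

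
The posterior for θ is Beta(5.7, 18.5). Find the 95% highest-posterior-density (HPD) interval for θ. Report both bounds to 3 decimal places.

The posterior is unimodal and skewed, so the HPD interval has equal density at both endpoints and is the shortest 95% interval.
Solving f(0.081) = f(0.402) with F(0.402) − F(0.081) = 0.95 gives [0.081, 0.402].
For comparison, the equal-tailed interval is [0.093, 0.419]; the HPD is narrower and shifted toward the mode.

[0.081, 0.402]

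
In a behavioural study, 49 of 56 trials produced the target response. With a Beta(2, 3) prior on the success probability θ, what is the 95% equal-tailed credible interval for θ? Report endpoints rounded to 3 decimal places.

Posterior: Beta(2+49, 3+7) = Beta(51, 10).
Equal-tailed 95% interval: the 0.025 and 0.975 quantiles of Beta(51, 10).
Posterior mean ≈ 0.836, SD ≈ 0.047; a Normal approximation gives roughly [0.744, 0.928].
Exact: F⁻¹(0.025) = 0.734; F⁻¹(0.975) = 0.917.

[0.734, 0.917]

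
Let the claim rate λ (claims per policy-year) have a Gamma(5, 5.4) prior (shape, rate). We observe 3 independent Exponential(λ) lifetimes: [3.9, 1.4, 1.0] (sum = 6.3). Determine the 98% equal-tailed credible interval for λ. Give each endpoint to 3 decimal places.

Posterior: Gamma(5+3, 5.4+6.3) = Gamma(8, 11.7) (shape, rate).
Equal-tailed 98% interval: Gamma(8, 11.7) quantiles at 0.01 and 0.99.
Posterior mean ≈ 0.684, SD ≈ 0.242; a Normal approximation gives roughly [0.121, 1.246].
Exact: lower = 0.248; upper = 1.368.

[0.248, 1.368]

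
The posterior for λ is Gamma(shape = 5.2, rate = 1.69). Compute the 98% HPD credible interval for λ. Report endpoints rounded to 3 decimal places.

[0.595, 6.561]

The posterior is unimodal and skewed, so the HPD interval has equal density at both endpoints and is the shortest 98% interval.
Solving f(0.595) = f(6.561) with F(6.561) − F(0.595) = 0.98 gives [0.595, 6.561].
For comparison, the equal-tailed interval is [0.815, 7.047]; the HPD is narrower and shifted toward the mode.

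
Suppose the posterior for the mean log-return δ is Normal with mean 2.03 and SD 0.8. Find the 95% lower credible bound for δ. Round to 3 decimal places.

0.714

Need L with P(δ ≥ L) = 0.95: L = 2.03 − z_{0.05}·0.8.
z = 1.645; L = 2.03 − 1.645 × 0.8 = 0.714.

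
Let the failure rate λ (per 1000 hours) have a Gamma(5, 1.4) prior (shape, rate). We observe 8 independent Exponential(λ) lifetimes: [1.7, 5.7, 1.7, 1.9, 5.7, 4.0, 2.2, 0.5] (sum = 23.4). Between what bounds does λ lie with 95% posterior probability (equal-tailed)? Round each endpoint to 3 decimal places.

[0.279, 0.845]

Posterior: Gamma(5+8, 1.4+23.4) = Gamma(13, 24.8) (shape, rate).
Equal-tailed 95% interval: Gamma(13, 24.8) quantiles at 0.025 and 0.975.
Posterior mean ≈ 0.524, SD ≈ 0.145; a Normal approximation gives roughly [0.239, 0.809].
Exact: lower = 0.279; upper = 0.845.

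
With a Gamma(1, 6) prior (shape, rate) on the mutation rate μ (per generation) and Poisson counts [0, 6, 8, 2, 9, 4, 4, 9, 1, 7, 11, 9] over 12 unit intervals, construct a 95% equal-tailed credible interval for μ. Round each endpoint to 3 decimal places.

[3.081, 4.913]

Posterior: Gamma(1+70, 6+12) = Gamma(71, 18) (shape, rate).
Equal-tailed 95% interval: Gamma(71, 18) quantiles at 0.025 and 0.975.
Posterior mean ≈ 3.944, SD ≈ 0.468; a Normal approximation gives roughly [3.027, 4.862].
Exact: lower = 3.081; upper = 4.913.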